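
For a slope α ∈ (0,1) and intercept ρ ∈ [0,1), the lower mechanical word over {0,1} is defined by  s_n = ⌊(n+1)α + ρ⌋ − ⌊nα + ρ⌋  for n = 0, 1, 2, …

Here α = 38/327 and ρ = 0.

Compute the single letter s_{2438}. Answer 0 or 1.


(n+1)α + ρ = (2439·38) / 327 = 92682/327
nα + ρ     = (2438·38) / 327 = 92644/327
⌊92682/327⌋ = 283,  ⌊92644/327⌋ = 283
s_{2438} = 283 − 283 = 0

0


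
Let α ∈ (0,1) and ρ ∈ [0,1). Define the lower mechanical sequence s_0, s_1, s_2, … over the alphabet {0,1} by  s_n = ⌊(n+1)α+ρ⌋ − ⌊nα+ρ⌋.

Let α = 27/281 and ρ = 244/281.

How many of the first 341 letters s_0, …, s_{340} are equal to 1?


33

#1s = Σ_{n=0}^{340} s_n = Σ_{n=0}^{340} (⌊(n+1)α+ρ⌋ − ⌊nα+ρ⌋)
the sum telescopes: every ⌊nα+ρ⌋ with 0 < n < 341 appears once with + and once with −, leaving ⌊341α+ρ⌋ − ⌊0·α+ρ⌋
341α + ρ = (341·27 + 244) / 281 = 9451/281
ρ = 244/281
⌊9451/281⌋ = 33,  ⌊244/281⌋ = 0
#1s = 33 − 0 = 33


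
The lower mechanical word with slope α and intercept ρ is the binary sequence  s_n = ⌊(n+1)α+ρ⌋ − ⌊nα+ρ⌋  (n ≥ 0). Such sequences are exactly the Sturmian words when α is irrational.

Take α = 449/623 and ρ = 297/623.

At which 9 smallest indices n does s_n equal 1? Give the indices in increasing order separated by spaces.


0 2 3 4 6 7 9 10 11

n=0: ⌊746/623⌋−⌊297/623⌋ = 1−0 = 1  ← one
n=1: ⌊1195/623⌋−⌊746/623⌋ = 1−1 = 0
n=2: ⌊1644/623⌋−⌊1195/623⌋ = 2−1 = 1  ← one
n=3: ⌊2093/623⌋−⌊1644/623⌋ = 3−2 = 1  ← one
n=4: ⌊2542/623⌋−⌊2093/623⌋ = 4−3 = 1  ← one
n=5: ⌊2991/623⌋−⌊2542/623⌋ = 4−4 = 0
n=6: ⌊3440/623⌋−⌊2991/623⌋ = 5−4 = 1  ← one
n=7: ⌊3889/623⌋−⌊3440/623⌋ = 6−5 = 1  ← one
n=8: ⌊4338/623⌋−⌊3889/623⌋ = 6−6 = 0
n=9: ⌊4787/623⌋−⌊4338/623⌋ = 7−6 = 1  ← one
n=10: ⌊5236/623⌋−⌊4787/623⌋ = 8−7 = 1  ← one
n=11: ⌊5685/623⌋−⌊5236/623⌋ = 9−8 = 1  ← one
positions of the first 9 ones: 0 2 3 4 6 7 9 10 11


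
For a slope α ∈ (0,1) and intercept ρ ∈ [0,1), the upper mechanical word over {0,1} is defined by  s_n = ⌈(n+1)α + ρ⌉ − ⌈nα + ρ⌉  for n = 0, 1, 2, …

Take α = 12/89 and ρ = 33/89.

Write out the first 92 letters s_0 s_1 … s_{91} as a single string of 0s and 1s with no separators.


n=0: ⌈(1·12+33)/89⌉ − ⌈(0·12+33)/89⌉ = ⌈45/89⌉ − ⌈33/89⌉ = 1 − 1 = 0
n=1: ⌈(2·12+33)/89⌉ − ⌈(1·12+33)/89⌉ = ⌈57/89⌉ − ⌈45/89⌉ = 1 − 1 = 0
n=2: ⌈(3·12+33)/89⌉ − ⌈(2·12+33)/89⌉ = ⌈69/89⌉ − ⌈57/89⌉ = 1 − 1 = 0
n=3: ⌈(4·12+33)/89⌉ − ⌈(3·12+33)/89⌉ = ⌈81/89⌉ − ⌈69/89⌉ = 1 − 1 = 0
n=4: ⌈(5·12+33)/89⌉ − ⌈(4·12+33)/89⌉ = ⌈93/89⌉ − ⌈81/89⌉ = 2 − 1 = 1
n=5: ⌈(6·12+33)/89⌉ − ⌈(5·12+33)/89⌉ = ⌈105/89⌉ − ⌈93/89⌉ = 2 − 2 = 0
n=6: ⌈(7·12+33)/89⌉ − ⌈(6·12+33)/89⌉ = ⌈117/89⌉ − ⌈105/89⌉ = 2 − 2 = 0
n=7: ⌈(8·12+33)/89⌉ − ⌈(7·12+33)/89⌉ = ⌈129/89⌉ − ⌈117/89⌉ = 2 − 2 = 0
n=8: ⌈(9·12+33)/89⌉ − ⌈(8·12+33)/89⌉ = ⌈141/89⌉ − ⌈129/89⌉ = 2 − 2 = 0
n=9: ⌈(10·12+33)/89⌉ − ⌈(9·12+33)/89⌉ = ⌈153/89⌉ − ⌈141/89⌉ = 2 − 2 = 0
n=10: ⌈(11·12+33)/89⌉ − ⌈(10·12+33)/89⌉ = ⌈165/89⌉ − ⌈153/89⌉ = 2 − 2 = 0
n=11: ⌈(12·12+33)/89⌉ − ⌈(11·12+33)/89⌉ = ⌈177/89⌉ − ⌈165/89⌉ = 2 − 2 = 0
n=12: ⌈(13·12+33)/89⌉ − ⌈(12·12+33)/89⌉ = ⌈189/89⌉ − ⌈177/89⌉ = 3 − 2 = 1
n=13: ⌈(14·12+33)/89⌉ − ⌈(13·12+33)/89⌉ = ⌈201/89⌉ − ⌈189/89⌉ = 3 − 3 = 0
n=14: ⌈(15·12+33)/89⌉ − ⌈(14·12+33)/89⌉ = ⌈213/89⌉ − ⌈201/89⌉ = 3 − 3 = 0
n=15: ⌈(16·12+33)/89⌉ − ⌈(15·12+33)/89⌉ = ⌈225/89⌉ − ⌈213/89⌉ = 3 − 3 = 0
n=16: ⌈(17·12+33)/89⌉ − ⌈(16·12+33)/89⌉ = ⌈237/89⌉ − ⌈225/89⌉ = 3 − 3 = 0
n=17: ⌈(18·12+33)/89⌉ − ⌈(17·12+33)/89⌉ = ⌈249/89⌉ − ⌈237/89⌉ = 3 − 3 = 0
n=18: ⌈(19·12+33)/89⌉ − ⌈(18·12+33)/89⌉ = ⌈261/89⌉ − ⌈249/89⌉ = 3 − 3 = 0
n=19: ⌈(20·12+33)/89⌉ − ⌈(19·12+33)/89⌉ = ⌈273/89⌉ − ⌈261/89⌉ = 4 − 3 = 1
n=20: ⌈(21·12+33)/89⌉ − ⌈(20·12+33)/89⌉ = ⌈285/89⌉ − ⌈273/89⌉ = 4 − 4 = 0
n=21: ⌈(22·12+33)/89⌉ − ⌈(21·12+33)/89⌉ = ⌈297/89⌉ − ⌈285/89⌉ = 4 − 4 = 0
n=22: ⌈(23·12+33)/89⌉ − ⌈(22·12+33)/89⌉ = ⌈309/89⌉ − ⌈297/89⌉ = 4 − 4 = 0
n=23: ⌈(24·12+33)/89⌉ − ⌈(23·12+33)/89⌉ = ⌈321/89⌉ − ⌈309/89⌉ = 4 − 4 = 0
n=24: ⌈(25·12+33)/89⌉ − ⌈(24·12+33)/89⌉ = ⌈333/89⌉ − ⌈321/89⌉ = 4 − 4 = 0
n=25: ⌈(26·12+33)/89⌉ − ⌈(25·12+33)/89⌉ = ⌈345/89⌉ − ⌈333/89⌉ = 4 − 4 = 0
n=26: ⌈(27·12+33)/89⌉ − ⌈(26·12+33)/89⌉ = ⌈357/89⌉ − ⌈345/89⌉ = 5 − 4 = 1
n=27: ⌈(28·12+33)/89⌉ − ⌈(27·12+33)/89⌉ = ⌈369/89⌉ − ⌈357/89⌉ = 5 − 5 = 0
n=28: ⌈(29·12+33)/89⌉ − ⌈(28·12+33)/89⌉ = ⌈381/89⌉ − ⌈369/89⌉ = 5 − 5 = 0
n=29: ⌈(30·12+33)/89⌉ − ⌈(29·12+33)/89⌉ = ⌈393/89⌉ − ⌈381/89⌉ = 5 − 5 = 0
n=30: ⌈(31·12+33)/89⌉ − ⌈(30·12+33)/89⌉ = ⌈405/89⌉ − ⌈393/89⌉ = 5 − 5 = 0
n=31: ⌈(32·12+33)/89⌉ − ⌈(31·12+33)/89⌉ = ⌈417/89⌉ − ⌈405/89⌉ = 5 − 5 = 0
n=32: ⌈(33·12+33)/89⌉ − ⌈(32·12+33)/89⌉ = ⌈429/89⌉ − ⌈417/89⌉ = 5 − 5 = 0
n=33: ⌈(34·12+33)/89⌉ − ⌈(33·12+33)/89⌉ = ⌈441/89⌉ − ⌈429/89⌉ = 5 − 5 = 0
n=34: ⌈(35·12+33)/89⌉ − ⌈(34·12+33)/89⌉ = ⌈453/89⌉ − ⌈441/89⌉ = 6 − 5 = 1
n=35: ⌈(36·12+33)/89⌉ − ⌈(35·12+33)/89⌉ = ⌈465/89⌉ − ⌈453/89⌉ = 6 − 6 = 0
n=36: ⌈(37·12+33)/89⌉ − ⌈(36·12+33)/89⌉ = ⌈477/89⌉ − ⌈465/89⌉ = 6 − 6 = 0
n=37: ⌈(38·12+33)/89⌉ − ⌈(37·12+33)/89⌉ = ⌈489/89⌉ − ⌈477/89⌉ = 6 − 6 = 0
n=38: ⌈(39·12+33)/89⌉ − ⌈(38·12+33)/89⌉ = ⌈501/89⌉ − ⌈489/89⌉ = 6 − 6 = 0
n=39: ⌈(40·12+33)/89⌉ − ⌈(39·12+33)/89⌉ = ⌈513/89⌉ − ⌈501/89⌉ = 6 − 6 = 0
n=40: ⌈(41·12+33)/89⌉ − ⌈(40·12+33)/89⌉ = ⌈525/89⌉ − ⌈513/89⌉ = 6 − 6 = 0
n=41: ⌈(42·12+33)/89⌉ − ⌈(41·12+33)/89⌉ = ⌈537/89⌉ − ⌈525/89⌉ = 7 − 6 = 1
n=42: ⌈(43·12+33)/89⌉ − ⌈(42·12+33)/89⌉ = ⌈549/89⌉ − ⌈537/89⌉ = 7 − 7 = 0
n=43: ⌈(44·12+33)/89⌉ − ⌈(43·12+33)/89⌉ = ⌈561/89⌉ − ⌈549/89⌉ = 7 − 7 = 0
n=44: ⌈(45·12+33)/89⌉ − ⌈(44·12+33)/89⌉ = ⌈573/89⌉ − ⌈561/89⌉ = 7 − 7 = 0
n=45: ⌈(46·12+33)/89⌉ − ⌈(45·12+33)/89⌉ = ⌈585/89⌉ − ⌈573/89⌉ = 7 − 7 = 0
n=46: ⌈(47·12+33)/89⌉ − ⌈(46·12+33)/89⌉ = ⌈597/89⌉ − ⌈585/89⌉ = 7 − 7 = 0
n=47: ⌈(48·12+33)/89⌉ − ⌈(47·12+33)/89⌉ = ⌈609/89⌉ − ⌈597/89⌉ = 7 − 7 = 0
n=48: ⌈(49·12+33)/89⌉ − ⌈(48·12+33)/89⌉ = ⌈621/89⌉ − ⌈609/89⌉ = 7 − 7 = 0
n=49: ⌈(50·12+33)/89⌉ − ⌈(49·12+33)/89⌉ = ⌈633/89⌉ − ⌈621/89⌉ = 8 − 7 = 1
n=50: ⌈(51·12+33)/89⌉ − ⌈(50·12+33)/89⌉ = ⌈645/89⌉ − ⌈633/89⌉ = 8 − 8 = 0
n=51: ⌈(52·12+33)/89⌉ − ⌈(51·12+33)/89⌉ = ⌈657/89⌉ − ⌈645/89⌉ = 8 − 8 = 0
n=52: ⌈(53·12+33)/89⌉ − ⌈(52·12+33)/89⌉ = ⌈669/89⌉ − ⌈657/89⌉ = 8 − 8 = 0
n=53: ⌈(54·12+33)/89⌉ − ⌈(53·12+33)/89⌉ = ⌈681/89⌉ − ⌈669/89⌉ = 8 − 8 = 0
n=54: ⌈(55·12+33)/89⌉ − ⌈(54·12+33)/89⌉ = ⌈693/89⌉ − ⌈681/89⌉ = 8 − 8 = 0
n=55: ⌈(56·12+33)/89⌉ − ⌈(55·12+33)/89⌉ = ⌈705/89⌉ − ⌈693/89⌉ = 8 − 8 = 0
n=56: ⌈(57·12+33)/89⌉ − ⌈(56·12+33)/89⌉ = ⌈717/89⌉ − ⌈705/89⌉ = 9 − 8 = 1
n=57: ⌈(58·12+33)/89⌉ − ⌈(57·12+33)/89⌉ = ⌈729/89⌉ − ⌈717/89⌉ = 9 − 9 = 0
n=58: ⌈(59·12+33)/89⌉ − ⌈(58·12+33)/89⌉ = ⌈741/89⌉ − ⌈729/89⌉ = 9 − 9 = 0
n=59: ⌈(60·12+33)/89⌉ − ⌈(59·12+33)/89⌉ = ⌈753/89⌉ − ⌈741/89⌉ = 9 − 9 = 0
n=60: ⌈(61·12+33)/89⌉ − ⌈(60·12+33)/89⌉ = ⌈765/89⌉ − ⌈753/89⌉ = 9 − 9 = 0
n=61: ⌈(62·12+33)/89⌉ − ⌈(61·12+33)/89⌉ = ⌈777/89⌉ − ⌈765/89⌉ = 9 − 9 = 0
n=62: ⌈(63·12+33)/89⌉ − ⌈(62·12+33)/89⌉ = ⌈789/89⌉ − ⌈777/89⌉ = 9 − 9 = 0
n=63: ⌈(64·12+33)/89⌉ − ⌈(63·12+33)/89⌉ = ⌈801/89⌉ − ⌈789/89⌉ = 9 − 9 = 0
n=64: ⌈(65·12+33)/89⌉ − ⌈(64·12+33)/89⌉ = ⌈813/89⌉ − ⌈801/89⌉ = 10 − 9 = 1
n=65: ⌈(66·12+33)/89⌉ − ⌈(65·12+33)/89⌉ = ⌈825/89⌉ − ⌈813/89⌉ = 10 − 10 = 0
n=66: ⌈(67·12+33)/89⌉ − ⌈(66·12+33)/89⌉ = ⌈837/89⌉ − ⌈825/89⌉ = 10 − 10 = 0
n=67: ⌈(68·12+33)/89⌉ − ⌈(67·12+33)/89⌉ = ⌈849/89⌉ − ⌈837/89⌉ = 10 − 10 = 0
n=68: ⌈(69·12+33)/89⌉ − ⌈(68·12+33)/89⌉ = ⌈861/89⌉ − ⌈849/89⌉ = 10 − 10 = 0
n=69: ⌈(70·12+33)/89⌉ − ⌈(69·12+33)/89⌉ = ⌈873/89⌉ − ⌈861/89⌉ = 10 − 10 = 0
n=70: ⌈(71·12+33)/89⌉ − ⌈(70·12+33)/89⌉ = ⌈885/89⌉ − ⌈873/89⌉ = 10 − 10 = 0
n=71: ⌈(72·12+33)/89⌉ − ⌈(71·12+33)/89⌉ = ⌈897/89⌉ − ⌈885/89⌉ = 11 − 10 = 1
n=72: ⌈(73·12+33)/89⌉ − ⌈(72·12+33)/89⌉ = ⌈909/89⌉ − ⌈897/89⌉ = 11 − 11 = 0
n=73: ⌈(74·12+33)/89⌉ − ⌈(73·12+33)/89⌉ = ⌈921/89⌉ − ⌈909/89⌉ = 11 − 11 = 0
n=74: ⌈(75·12+33)/89⌉ − ⌈(74·12+33)/89⌉ = ⌈933/89⌉ − ⌈921/89⌉ = 11 − 11 = 0
n=75: ⌈(76·12+33)/89⌉ − ⌈(75·12+33)/89⌉ = ⌈945/89⌉ − ⌈933/89⌉ = 11 − 11 = 0
n=76: ⌈(77·12+33)/89⌉ − ⌈(76·12+33)/89⌉ = ⌈957/89⌉ − ⌈945/89⌉ = 11 − 11 = 0
n=77: ⌈(78·12+33)/89⌉ − ⌈(77·12+33)/89⌉ = ⌈969/89⌉ − ⌈957/89⌉ = 11 − 11 = 0
n=78: ⌈(79·12+33)/89⌉ − ⌈(78·12+33)/89⌉ = ⌈981/89⌉ − ⌈969/89⌉ = 12 − 11 = 1
n=79: ⌈(80·12+33)/89⌉ − ⌈(79·12+33)/89⌉ = ⌈993/89⌉ − ⌈981/89⌉ = 12 − 12 = 0
n=80: ⌈(81·12+33)/89⌉ − ⌈(80·12+33)/89⌉ = ⌈1005/89⌉ − ⌈993/89⌉ = 12 − 12 = 0
n=81: ⌈(82·12+33)/89⌉ − ⌈(81·12+33)/89⌉ = ⌈1017/89⌉ − ⌈1005/89⌉ = 12 − 12 = 0
n=82: ⌈(83·12+33)/89⌉ − ⌈(82·12+33)/89⌉ = ⌈1029/89⌉ − ⌈1017/89⌉ = 12 − 12 = 0
n=83: ⌈(84·12+33)/89⌉ − ⌈(83·12+33)/89⌉ = ⌈1041/89⌉ − ⌈1029/89⌉ = 12 − 12 = 0
n=84: ⌈(85·12+33)/89⌉ − ⌈(84·12+33)/89⌉ = ⌈1053/89⌉ − ⌈1041/89⌉ = 12 − 12 = 0
n=85: ⌈(86·12+33)/89⌉ − ⌈(85·12+33)/89⌉ = ⌈1065/89⌉ − ⌈1053/89⌉ = 12 − 12 = 0
n=86: ⌈(87·12+33)/89⌉ − ⌈(86·12+33)/89⌉ = ⌈1077/89⌉ − ⌈1065/89⌉ = 13 − 12 = 1
n=87: ⌈(88·12+33)/89⌉ − ⌈(87·12+33)/89⌉ = ⌈1089/89⌉ − ⌈1077/89⌉ = 13 − 13 = 0
n=88: ⌈(89·12+33)/89⌉ − ⌈(88·12+33)/89⌉ = ⌈1101/89⌉ − ⌈1089/89⌉ = 13 − 13 = 0
n=89: ⌈(90·12+33)/89⌉ − ⌈(89·12+33)/89⌉ = ⌈1113/89⌉ − ⌈1101/89⌉ = 13 − 13 = 0
n=90: ⌈(91·12+33)/89⌉ − ⌈(90·12+33)/89⌉ = ⌈1125/89⌉ − ⌈1113/89⌉ = 13 − 13 = 0
n=91: ⌈(92·12+33)/89⌉ − ⌈(91·12+33)/89⌉ = ⌈1137/89⌉ − ⌈1125/89⌉ = 13 − 13 = 0

00001000000010000001000000100000001000000100000001000000100000001000000100000010000000100000


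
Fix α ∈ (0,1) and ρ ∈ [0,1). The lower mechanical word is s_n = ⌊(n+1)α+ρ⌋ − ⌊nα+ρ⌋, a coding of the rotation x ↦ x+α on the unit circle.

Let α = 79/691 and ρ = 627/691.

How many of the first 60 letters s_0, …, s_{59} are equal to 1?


7

#1s = Σ_{n=0}^{59} s_n = Σ_{n=0}^{59} (⌊(n+1)α+ρ⌋ − ⌊nα+ρ⌋)
the sum telescopes: every ⌊nα+ρ⌋ with 0 < n < 60 appears once with + and once with −, leaving ⌊60α+ρ⌋ − ⌊0·α+ρ⌋
60α + ρ = (60·79 + 627) / 691 = 5367/691
ρ = 627/691
⌊5367/691⌋ = 7,  ⌊627/691⌋ = 0
#1s = 7 − 0 = 7


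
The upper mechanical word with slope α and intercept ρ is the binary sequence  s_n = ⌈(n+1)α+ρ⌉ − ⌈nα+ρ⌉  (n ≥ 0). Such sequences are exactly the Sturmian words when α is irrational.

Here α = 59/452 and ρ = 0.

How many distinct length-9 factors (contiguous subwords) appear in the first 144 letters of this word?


10

t_n = ⌈(n·59)/452⌉ for n = 0 … 144:
  n=0…9: ⌈0/452⌉=0 ⌈59/452⌉=1 ⌈118/452⌉=1 ⌈177/452⌉=1 ⌈236/452⌉=1 ⌈295/452⌉=1 ⌈354/452⌉=1 ⌈413/452⌉=1 ⌈472/452⌉=2 ⌈531/452⌉=2
  n=10…19: ⌈590/452⌉=2 ⌈649/452⌉=2 ⌈708/452⌉=2 ⌈767/452⌉=2 ⌈826/452⌉=2 ⌈885/452⌉=2 ⌈944/452⌉=3 ⌈1003/452⌉=3 ⌈1062/452⌉=3 ⌈1121/452⌉=3
  n=20…29: ⌈1180/452⌉=3 ⌈1239/452⌉=3 ⌈1298/452⌉=3 ⌈1357/452⌉=4 ⌈1416/452⌉=4 ⌈1475/452⌉=4 ⌈1534/452⌉=4 ⌈1593/452⌉=4 ⌈1652/452⌉=4 ⌈1711/452⌉=4
  n=30…39: ⌈1770/452⌉=4 ⌈1829/452⌉=5 ⌈1888/452⌉=5 ⌈1947/452⌉=5 ⌈2006/452⌉=5 ⌈2065/452⌉=5 ⌈2124/452⌉=5 ⌈2183/452⌉=5 ⌈2242/452⌉=5 ⌈2301/452⌉=6
  n=40…49: ⌈2360/452⌉=6 ⌈2419/452⌉=6 ⌈2478/452⌉=6 ⌈2537/452⌉=6 ⌈2596/452⌉=6 ⌈2655/452⌉=6 ⌈2714/452⌉=7 ⌈2773/452⌉=7 ⌈2832/452⌉=7 ⌈2891/452⌉=7
  n=50…59: ⌈2950/452⌉=7 ⌈3009/452⌉=7 ⌈3068/452⌉=7 ⌈3127/452⌉=7 ⌈3186/452⌉=8 ⌈3245/452⌉=8 ⌈3304/452⌉=8 ⌈3363/452⌉=8 ⌈3422/452⌉=8 ⌈3481/452⌉=8
  n=60…69: ⌈3540/452⌉=8 ⌈3599/452⌉=8 ⌈3658/452⌉=9 ⌈3717/452⌉=9 ⌈3776/452⌉=9 ⌈3835/452⌉=9 ⌈3894/452⌉=9 ⌈3953/452⌉=9 ⌈4012/452⌉=9 ⌈4071/452⌉=10
  n=70…79: ⌈4130/452⌉=10 ⌈4189/452⌉=10 ⌈4248/452⌉=10 ⌈4307/452⌉=10 ⌈4366/452⌉=10 ⌈4425/452⌉=10 ⌈4484/452⌉=10 ⌈4543/452⌉=11 ⌈4602/452⌉=11 ⌈4661/452⌉=11
  n=80…89: ⌈4720/452⌉=11 ⌈4779/452⌉=11 ⌈4838/452⌉=11 ⌈4897/452⌉=11 ⌈4956/452⌉=11 ⌈5015/452⌉=12 ⌈5074/452⌉=12 ⌈5133/452⌉=12 ⌈5192/452⌉=12 ⌈5251/452⌉=12
  n=90…99: ⌈5310/452⌉=12 ⌈5369/452⌉=12 ⌈5428/452⌉=13 ⌈5487/452⌉=13 ⌈5546/452⌉=13 ⌈5605/452⌉=13 ⌈5664/452⌉=13 ⌈5723/452⌉=13 ⌈5782/452⌉=13 ⌈5841/452⌉=13
  n=100…109: ⌈5900/452⌉=14 ⌈5959/452⌉=14 ⌈6018/452⌉=14 ⌈6077/452⌉=14 ⌈6136/452⌉=14 ⌈6195/452⌉=14 ⌈6254/452⌉=14 ⌈6313/452⌉=14 ⌈6372/452⌉=15 ⌈6431/452⌉=15
  n=110…119: ⌈6490/452⌉=15 ⌈6549/452⌉=15 ⌈6608/452⌉=15 ⌈6667/452⌉=15 ⌈6726/452⌉=15 ⌈6785/452⌉=16 ⌈6844/452⌉=16 ⌈6903/452⌉=16 ⌈6962/452⌉=16 ⌈7021/452⌉=16
  n=120…129: ⌈7080/452⌉=16 ⌈7139/452⌉=16 ⌈7198/452⌉=16 ⌈7257/452⌉=17 ⌈7316/452⌉=17 ⌈7375/452⌉=17 ⌈7434/452⌉=17 ⌈7493/452⌉=17 ⌈7552/452⌉=17 ⌈7611/452⌉=17
  n=130…139: ⌈7670/452⌉=17 ⌈7729/452⌉=18 ⌈7788/452⌉=18 ⌈7847/452⌉=18 ⌈7906/452⌉=18 ⌈7965/452⌉=18 ⌈8024/452⌉=18 ⌈8083/452⌉=18 ⌈8142/452⌉=19 ⌈8201/452⌉=19
  n=140…144: ⌈8260/452⌉=19 ⌈8319/452⌉=19 ⌈8378/452⌉=19 ⌈8437/452⌉=19 ⌈8496/452⌉=19
s_n = t_(n+1) − t_n for n = 0 … 143 gives
prefix = 100000010000000100000010000000100000001000000100000001000000010000001000000010000000100000010000000100000001000000100000001000000010000001000000
slide a length-9 window over [0..8] … [135..143] (136 windows); first occurrence of each distinct factor:
  [  0..  8] 100000010
  [  1..  9] 000000100
  [  2.. 10] 000001000
  [  3.. 11] 000010000
  [  4.. 12] 000100000
  [  5.. 13] 001000000
  [  6.. 14] 010000000
  [  7.. 15] 100000001
  [  8.. 16] 000000010
  [ 14.. 22] 010000001
  (the other 126 windows repeat one of these)
distinct factors: {000000010, 000000100, 000001000, 000010000, 000100000, 001000000, 010000000, 010000001, 100000001, 100000010}
count = 10  (Sturmian bound for length 9 is 10)


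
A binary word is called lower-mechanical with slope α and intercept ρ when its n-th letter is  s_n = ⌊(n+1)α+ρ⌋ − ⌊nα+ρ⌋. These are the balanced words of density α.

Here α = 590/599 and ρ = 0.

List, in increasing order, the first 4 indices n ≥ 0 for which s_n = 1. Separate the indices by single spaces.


n=0: ⌊590/599⌋−⌊0/599⌋ = 0−0 = 0
n=1: ⌊1180/599⌋−⌊590/599⌋ = 1−0 = 1  ← one
n=2: ⌊1770/599⌋−⌊1180/599⌋ = 2−1 = 1  ← one
n=3: ⌊2360/599⌋−⌊1770/599⌋ = 3−2 = 1  ← one
n=4: ⌊2950/599⌋−⌊2360/599⌋ = 4−3 = 1  ← one
positions of the first 4 ones: 1 2 3 4

1 2 3 4


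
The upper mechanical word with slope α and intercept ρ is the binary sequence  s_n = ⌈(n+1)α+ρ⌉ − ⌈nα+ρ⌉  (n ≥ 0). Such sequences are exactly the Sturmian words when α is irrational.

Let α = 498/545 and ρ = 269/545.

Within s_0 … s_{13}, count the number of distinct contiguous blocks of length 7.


t_n = ⌈(n·498+269)/545⌉ for n = 0 … 14:
  n=0…9: ⌈269/545⌉=1 ⌈767/545⌉=2 ⌈1265/545⌉=3 ⌈1763/545⌉=4 ⌈2261/545⌉=5 ⌈2759/545⌉=6 ⌈3257/545⌉=6 ⌈3755/545⌉=7 ⌈4253/545⌉=8 ⌈4751/545⌉=9
  n=10…14: ⌈5249/545⌉=10 ⌈5747/545⌉=11 ⌈6245/545⌉=12 ⌈6743/545⌉=13 ⌈7241/545⌉=14
s_n = t_(n+1) − t_n for n = 0 … 13 gives
prefix = 11111011111111
slide a length-7 window over [0..6] … [7..13] (8 windows); first occurrence of each distinct factor:
  [  0..  6] 1111101
  [  1..  7] 1111011
  [  2..  8] 1110111
  [  3..  9] 1101111
  [  4.. 10] 1011111
  [  5.. 11] 0111111
  [  6.. 12] 1111111
  (the other 1 window repeats one of these)
distinct factors: {0111111, 1011111, 1101111, 1110111, 1111011, 1111101, 1111111}
count = 7  (Sturmian bound for length 7 is 8)

7


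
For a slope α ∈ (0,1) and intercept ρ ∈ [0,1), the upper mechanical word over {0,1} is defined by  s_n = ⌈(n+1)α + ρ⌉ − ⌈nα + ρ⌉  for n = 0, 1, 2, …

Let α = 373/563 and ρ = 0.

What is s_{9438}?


1

(n+1)α + ρ = (9439·373) / 563 = 3520747/563
nα + ρ     = (9438·373) / 563 = 3520374/563
⌈3520747/563⌉ = 6254,  ⌈3520374/563⌉ = 6253
s_{9438} = 6254 − 6253 = 1


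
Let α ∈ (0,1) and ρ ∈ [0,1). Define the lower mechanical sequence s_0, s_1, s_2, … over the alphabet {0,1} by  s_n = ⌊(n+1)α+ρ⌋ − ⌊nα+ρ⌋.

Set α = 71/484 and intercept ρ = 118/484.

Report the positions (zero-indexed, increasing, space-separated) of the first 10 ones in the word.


5 11 18 25 32 39 46 52 59 66

n=0: ⌊189/484⌋−⌊118/484⌋ = 0−0 = 0
n=1: ⌊260/484⌋−⌊189/484⌋ = 0−0 = 0
  …
n=5: ⌊544/484⌋−⌊473/484⌋ = 1−0 = 1  ← one
n=6: ⌊615/484⌋−⌊544/484⌋ = 1−1 = 0
n=7: ⌊686/484⌋−⌊615/484⌋ = 1−1 = 0
  …
n=11: ⌊970/484⌋−⌊899/484⌋ = 2−1 = 1  ← one
n=12: ⌊1041/484⌋−⌊970/484⌋ = 2−2 = 0
n=13: ⌊1112/484⌋−⌊1041/484⌋ = 2−2 = 0
  …
n=18: ⌊1467/484⌋−⌊1396/484⌋ = 3−2 = 1  ← one
n=19: ⌊1538/484⌋−⌊1467/484⌋ = 3−3 = 0
n=20: ⌊1609/484⌋−⌊1538/484⌋ = 3−3 = 0
  …
n=25: ⌊1964/484⌋−⌊1893/484⌋ = 4−3 = 1  ← one
n=26: ⌊2035/484⌋−⌊1964/484⌋ = 4−4 = 0
n=27: ⌊2106/484⌋−⌊2035/484⌋ = 4−4 = 0
  …
n=32: ⌊2461/484⌋−⌊2390/484⌋ = 5−4 = 1  ← one
n=33: ⌊2532/484⌋−⌊2461/484⌋ = 5−5 = 0
n=34: ⌊2603/484⌋−⌊2532/484⌋ = 5−5 = 0
  …
n=39: ⌊2958/484⌋−⌊2887/484⌋ = 6−5 = 1  ← one
n=40: ⌊3029/484⌋−⌊2958/484⌋ = 6−6 = 0
n=41: ⌊3100/484⌋−⌊3029/484⌋ = 6−6 = 0
  …
n=46: ⌊3455/484⌋−⌊3384/484⌋ = 7−6 = 1  ← one
n=47: ⌊3526/484⌋−⌊3455/484⌋ = 7−7 = 0
n=48: ⌊3597/484⌋−⌊3526/484⌋ = 7−7 = 0
  …
n=52: ⌊3881/484⌋−⌊3810/484⌋ = 8−7 = 1  ← one
n=53: ⌊3952/484⌋−⌊3881/484⌋ = 8−8 = 0
n=54: ⌊4023/484⌋−⌊3952/484⌋ = 8−8 = 0
  …
n=59: ⌊4378/484⌋−⌊4307/484⌋ = 9−8 = 1  ← one
n=60: ⌊4449/484⌋−⌊4378/484⌋ = 9−9 = 0
n=61: ⌊4520/484⌋−⌊4449/484⌋ = 9−9 = 0
  …
n=66: ⌊4875/484⌋−⌊4804/484⌋ = 10−9 = 1  ← one
positions of the first 10 ones: 5 11 18 25 32 39 46 52 59 66


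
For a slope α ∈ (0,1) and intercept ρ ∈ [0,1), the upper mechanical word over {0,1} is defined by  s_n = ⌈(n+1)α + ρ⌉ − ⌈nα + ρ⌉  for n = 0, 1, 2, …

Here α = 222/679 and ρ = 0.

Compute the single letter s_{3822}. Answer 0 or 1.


0

(n+1)α + ρ = (3823·222) / 679 = 848706/679
nα + ρ     = (3822·222) / 679 = 848484/679
⌈848706/679⌉ = 1250,  ⌈848484/679⌉ = 1250
s_{3822} = 1250 − 1250 = 0


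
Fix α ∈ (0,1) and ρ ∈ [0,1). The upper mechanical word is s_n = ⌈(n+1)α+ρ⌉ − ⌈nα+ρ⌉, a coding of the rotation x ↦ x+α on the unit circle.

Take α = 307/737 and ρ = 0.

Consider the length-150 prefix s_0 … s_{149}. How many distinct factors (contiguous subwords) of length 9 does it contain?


10

t_n = ⌈(n·307)/737⌉ for n = 0 … 150:
  n=0…9: ⌈0/737⌉=0 ⌈307/737⌉=1 ⌈614/737⌉=1 ⌈921/737⌉=2 ⌈1228/737⌉=2 ⌈1535/737⌉=3 ⌈1842/737⌉=3 ⌈2149/737⌉=3 ⌈2456/737⌉=4 ⌈2763/737⌉=4
  n=10…19: ⌈3070/737⌉=5 ⌈3377/737⌉=5 ⌈3684/737⌉=5 ⌈3991/737⌉=6 ⌈4298/737⌉=6 ⌈4605/737⌉=7 ⌈4912/737⌉=7 ⌈5219/737⌉=8 ⌈5526/737⌉=8 ⌈5833/737⌉=8
  n=20…29: ⌈6140/737⌉=9 ⌈6447/737⌉=9 ⌈6754/737⌉=10 ⌈7061/737⌉=10 ⌈7368/737⌉=10 ⌈7675/737⌉=11 ⌈7982/737⌉=11 ⌈8289/737⌉=12 ⌈8596/737⌉=12 ⌈8903/737⌉=13
  n=30…39: ⌈9210/737⌉=13 ⌈9517/737⌉=13 ⌈9824/737⌉=14 ⌈10131/737⌉=14 ⌈10438/737⌉=15 ⌈10745/737⌉=15 ⌈11052/737⌉=15 ⌈11359/737⌉=16 ⌈11666/737⌉=16 ⌈11973/737⌉=17
  n=40…49: ⌈12280/737⌉=17 ⌈12587/737⌉=18 ⌈12894/737⌉=18 ⌈13201/737⌉=18 ⌈13508/737⌉=19 ⌈13815/737⌉=19 ⌈14122/737⌉=20 ⌈14429/737⌉=20 ⌈14736/737⌉=20 ⌈15043/737⌉=21
  n=50…59: ⌈15350/737⌉=21 ⌈15657/737⌉=22 ⌈15964/737⌉=22 ⌈16271/737⌉=23 ⌈16578/737⌉=23 ⌈16885/737⌉=23 ⌈17192/737⌉=24 ⌈17499/737⌉=24 ⌈17806/737⌉=25 ⌈18113/737⌉=25
  n=60…69: ⌈18420/737⌉=25 ⌈18727/737⌉=26 ⌈19034/737⌉=26 ⌈19341/737⌉=27 ⌈19648/737⌉=27 ⌈19955/737⌉=28 ⌈20262/737⌉=28 ⌈20569/737⌉=28 ⌈20876/737⌉=29 ⌈21183/737⌉=29
  n=70…79: ⌈21490/737⌉=30 ⌈21797/737⌉=30 ⌈22104/737⌉=30 ⌈22411/737⌉=31 ⌈22718/737⌉=31 ⌈23025/737⌉=32 ⌈23332/737⌉=32 ⌈23639/737⌉=33 ⌈23946/737⌉=33 ⌈24253/737⌉=33
  n=80…89: ⌈24560/737⌉=34 ⌈24867/737⌉=34 ⌈25174/737⌉=35 ⌈25481/737⌉=35 ⌈25788/737⌉=35 ⌈26095/737⌉=36 ⌈26402/737⌉=36 ⌈26709/737⌉=37 ⌈27016/737⌉=37 ⌈27323/737⌉=38
  n=90…99: ⌈27630/737⌉=38 ⌈27937/737⌉=38 ⌈28244/737⌉=39 ⌈28551/737⌉=39 ⌈28858/737⌉=40 ⌈29165/737⌉=40 ⌈29472/737⌉=40 ⌈29779/737⌉=41 ⌈30086/737⌉=41 ⌈30393/737⌉=42
  n=100…109: ⌈30700/737⌉=42 ⌈31007/737⌉=43 ⌈31314/737⌉=43 ⌈31621/737⌉=43 ⌈31928/737⌉=44 ⌈32235/737⌉=44 ⌈32542/737⌉=45 ⌈32849/737⌉=45 ⌈33156/737⌉=45 ⌈33463/737⌉=46
  n=110…119: ⌈33770/737⌉=46 ⌈34077/737⌉=47 ⌈34384/737⌉=47 ⌈34691/737⌉=48 ⌈34998/737⌉=48 ⌈35305/737⌉=48 ⌈35612/737⌉=49 ⌈35919/737⌉=49 ⌈36226/737⌉=50 ⌈36533/737⌉=50
  n=120…129: ⌈36840/737⌉=50 ⌈37147/737⌉=51 ⌈37454/737⌉=51 ⌈37761/737⌉=52 ⌈38068/737⌉=52 ⌈38375/737⌉=53 ⌈38682/737⌉=53 ⌈38989/737⌉=53 ⌈39296/737⌉=54 ⌈39603/737⌉=54
  n=130…139: ⌈39910/737⌉=55 ⌈40217/737⌉=55 ⌈40524/737⌉=55 ⌈40831/737⌉=56 ⌈41138/737⌉=56 ⌈41445/737⌉=57 ⌈41752/737⌉=57 ⌈42059/737⌉=58 ⌈42366/737⌉=58 ⌈42673/737⌉=58
  n=140…149: ⌈42980/737⌉=59 ⌈43287/737⌉=59 ⌈43594/737⌉=60 ⌈43901/737⌉=60 ⌈44208/737⌉=60 ⌈44515/737⌉=61 ⌈44822/737⌉=61 ⌈45129/737⌉=62 ⌈45436/737⌉=62 ⌈45743/737⌉=63
  n=150: ⌈46050/737⌉=63
s_n = t_(n+1) − t_n for n = 0 … 149 gives
prefix = 101010010100101010010100101010010100101010010100101010010100101010010100101010010100101010010100101010010100101010010100101010010100101010010100101010
slide a length-9 window over [0..8] … [141..149] (142 windows); first occurrence of each distinct factor:
  [  0..  8] 101010010
  [  1..  9] 010100101
  [  2.. 10] 101001010
  [  3.. 11] 010010100
  [  4.. 12] 100101001
  [  5.. 13] 001010010
  [  8.. 16] 010010101
  [  9.. 17] 100101010
  [ 10.. 18] 001010100
  [ 11.. 19] 010101001
  (the other 132 windows repeat one of these)
distinct factors: {001010010, 001010100, 010010100, 010010101, 010100101, 010101001, 100101001, 100101010, 101001010, 101010010}
count = 10  (Sturmian bound for length 9 is 10)


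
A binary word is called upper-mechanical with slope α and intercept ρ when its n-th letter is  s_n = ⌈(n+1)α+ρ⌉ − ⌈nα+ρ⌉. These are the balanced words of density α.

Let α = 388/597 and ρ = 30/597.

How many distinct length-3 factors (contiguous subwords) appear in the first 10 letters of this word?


t_n = ⌈(n·388+30)/597⌉ for n = 0 … 10:
  n=0…9: ⌈30/597⌉=1 ⌈418/597⌉=1 ⌈806/597⌉=2 ⌈1194/597⌉=2 ⌈1582/597⌉=3 ⌈1970/597⌉=4 ⌈2358/597⌉=4 ⌈2746/597⌉=5 ⌈3134/597⌉=6 ⌈3522/597⌉=6
  n=10: ⌈3910/597⌉=7
s_n = t_(n+1) − t_n for n = 0 … 9 gives
prefix = 0101101101
slide a length-3 window over [0..2] … [7..9] (8 windows); first occurrence of each distinct factor:
  [  0..  2] 010
  [  1..  3] 101
  [  2..  4] 011
  [  3..  5] 110
  (the other 4 windows repeat one of these)
distinct factors: {010, 011, 101, 110}
count = 4  (Sturmian bound for length 3 is 4)

4


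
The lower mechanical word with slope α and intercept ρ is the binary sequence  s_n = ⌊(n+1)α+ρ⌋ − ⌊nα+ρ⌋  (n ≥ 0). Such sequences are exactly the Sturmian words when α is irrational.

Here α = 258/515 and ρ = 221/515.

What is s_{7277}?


1

(n+1)α + ρ = (7278·258 + 221) / 515 = 1877945/515
nα + ρ     = (7277·258 + 221) / 515 = 1877687/515
⌊1877945/515⌋ = 3646,  ⌊1877687/515⌋ = 3645
s_{7277} = 3646 − 3645 = 1


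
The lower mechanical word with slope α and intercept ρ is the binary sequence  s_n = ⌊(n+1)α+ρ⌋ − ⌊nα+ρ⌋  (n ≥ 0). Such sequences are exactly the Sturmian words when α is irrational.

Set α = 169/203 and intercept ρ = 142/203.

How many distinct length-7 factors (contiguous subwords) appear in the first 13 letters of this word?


6

t_n = ⌊(n·169+142)/203⌋ for n = 0 … 13:
  n=0…9: ⌊142/203⌋=0 ⌊311/203⌋=1 ⌊480/203⌋=2 ⌊649/203⌋=3 ⌊818/203⌋=4 ⌊987/203⌋=4 ⌊1156/203⌋=5 ⌊1325/203⌋=6 ⌊1494/203⌋=7 ⌊1663/203⌋=8
  n=10…13: ⌊1832/203⌋=9 ⌊2001/203⌋=9 ⌊2170/203⌋=10 ⌊2339/203⌋=11
s_n = t_(n+1) − t_n for n = 0 … 12 gives
prefix = 1111011111011
slide a length-7 window over [0..6] … [6..12] (7 windows); first occurrence of each distinct factor:
  [  0..  6] 1111011
  [  1..  7] 1110111
  [  2..  8] 1101111
  [  3..  9] 1011111
  [  4.. 10] 0111110
  [  5.. 11] 1111101
  (the other 1 window repeats one of these)
distinct factors: {0111110, 1011111, 1101111, 1110111, 1111011, 1111101}
count = 6  (Sturmian bound for length 7 is 8)


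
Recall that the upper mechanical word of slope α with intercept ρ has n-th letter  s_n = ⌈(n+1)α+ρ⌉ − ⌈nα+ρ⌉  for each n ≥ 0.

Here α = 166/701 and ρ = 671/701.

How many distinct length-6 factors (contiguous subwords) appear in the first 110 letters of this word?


t_n = ⌈(n·166+671)/701⌉ for n = 0 … 110:
  n=0…9: ⌈671/701⌉=1 ⌈837/701⌉=2 ⌈1003/701⌉=2 ⌈1169/701⌉=2 ⌈1335/701⌉=2 ⌈1501/701⌉=3 ⌈1667/701⌉=3 ⌈1833/701⌉=3 ⌈1999/701⌉=3 ⌈2165/701⌉=4
  n=10…19: ⌈2331/701⌉=4 ⌈2497/701⌉=4 ⌈2663/701⌉=4 ⌈2829/701⌉=5 ⌈2995/701⌉=5 ⌈3161/701⌉=5 ⌈3327/701⌉=5 ⌈3493/701⌉=5 ⌈3659/701⌉=6 ⌈3825/701⌉=6
  n=20…29: ⌈3991/701⌉=6 ⌈4157/701⌉=6 ⌈4323/701⌉=7 ⌈4489/701⌉=7 ⌈4655/701⌉=7 ⌈4821/701⌉=7 ⌈4987/701⌉=8 ⌈5153/701⌉=8 ⌈5319/701⌉=8 ⌈5485/701⌉=8
  n=30…39: ⌈5651/701⌉=9 ⌈5817/701⌉=9 ⌈5983/701⌉=9 ⌈6149/701⌉=9 ⌈6315/701⌉=10 ⌈6481/701⌉=10 ⌈6647/701⌉=10 ⌈6813/701⌉=10 ⌈6979/701⌉=10 ⌈7145/701⌉=11
  n=40…49: ⌈7311/701⌉=11 ⌈7477/701⌉=11 ⌈7643/701⌉=11 ⌈7809/701⌉=12 ⌈7975/701⌉=12 ⌈8141/701⌉=12 ⌈8307/701⌉=12 ⌈8473/701⌉=13 ⌈8639/701⌉=13 ⌈8805/701⌉=13
  n=50…59: ⌈8971/701⌉=13 ⌈9137/701⌉=14 ⌈9303/701⌉=14 ⌈9469/701⌉=14 ⌈9635/701⌉=14 ⌈9801/701⌉=14 ⌈9967/701⌉=15 ⌈10133/701⌉=15 ⌈10299/701⌉=15 ⌈10465/701⌉=15
  n=60…69: ⌈10631/701⌉=16 ⌈10797/701⌉=16 ⌈10963/701⌉=16 ⌈11129/701⌉=16 ⌈11295/701⌉=17 ⌈11461/701⌉=17 ⌈11627/701⌉=17 ⌈11793/701⌉=17 ⌈11959/701⌉=18 ⌈12125/701⌉=18
  n=70…79: ⌈12291/701⌉=18 ⌈12457/701⌉=18 ⌈12623/701⌉=19 ⌈12789/701⌉=19 ⌈12955/701⌉=19 ⌈13121/701⌉=19 ⌈13287/701⌉=19 ⌈13453/701⌉=20 ⌈13619/701⌉=20 ⌈13785/701⌉=20
  n=80…89: ⌈13951/701⌉=20 ⌈14117/701⌉=21 ⌈14283/701⌉=21 ⌈14449/701⌉=21 ⌈14615/701⌉=21 ⌈14781/701⌉=22 ⌈14947/701⌉=22 ⌈15113/701⌉=22 ⌈15279/701⌉=22 ⌈15445/701⌉=23
  n=90…99: ⌈15611/701⌉=23 ⌈15777/701⌉=23 ⌈15943/701⌉=23 ⌈16109/701⌉=23 ⌈16275/701⌉=24 ⌈16441/701⌉=24 ⌈16607/701⌉=24 ⌈16773/701⌉=24 ⌈16939/701⌉=25 ⌈17105/701⌉=25
  n=100…109: ⌈17271/701⌉=25 ⌈17437/701⌉=25 ⌈17603/701⌉=26 ⌈17769/701⌉=26 ⌈17935/701⌉=26 ⌈18101/701⌉=26 ⌈18267/701⌉=27 ⌈18433/701⌉=27 ⌈18599/701⌉=27 ⌈18765/701⌉=27
  n=110: ⌈18931/701⌉=28
s_n = t_(n+1) − t_n for n = 0 … 109 gives
prefix = 10001000100010000100010001000100010000100010001000100001000100010001000100001000100010001000010001000100010001
slide a length-6 window over [0..5] … [104..109] (105 windows); first occurrence of each distinct factor:
  [  0..  5] 100010
  [  1..  6] 000100
  [  2..  7] 001000
  [  3..  8] 010001
  [ 11.. 16] 010000
  [ 12.. 17] 100001
  [ 13.. 18] 000010
  (the other 98 windows repeat one of these)
distinct factors: {000010, 000100, 001000, 010000, 010001, 100001, 100010}
count = 7  (Sturmian bound for length 6 is 7)

7


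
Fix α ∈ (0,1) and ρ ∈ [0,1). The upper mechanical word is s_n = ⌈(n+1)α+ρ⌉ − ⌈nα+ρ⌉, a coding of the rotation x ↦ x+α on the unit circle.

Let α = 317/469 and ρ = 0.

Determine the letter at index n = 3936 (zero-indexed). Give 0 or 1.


1

(n+1)α + ρ = (3937·317) / 469 = 1248029/469
nα + ρ     = (3936·317) / 469 = 1247712/469
⌈1248029/469⌉ = 2662,  ⌈1247712/469⌉ = 2661
s_{3936} = 2662 − 2661 = 1


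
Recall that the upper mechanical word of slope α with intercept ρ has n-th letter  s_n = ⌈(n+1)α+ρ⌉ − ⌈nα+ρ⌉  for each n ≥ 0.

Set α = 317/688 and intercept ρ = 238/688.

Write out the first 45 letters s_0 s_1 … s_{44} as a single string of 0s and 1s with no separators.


n=0: ⌈(1·317+238)/688⌉ − ⌈(0·317+238)/688⌉ = ⌈555/688⌉ − ⌈238/688⌉ = 1 − 1 = 0
n=1: ⌈(2·317+238)/688⌉ − ⌈(1·317+238)/688⌉ = ⌈872/688⌉ − ⌈555/688⌉ = 2 − 1 = 1
n=2: ⌈(3·317+238)/688⌉ − ⌈(2·317+238)/688⌉ = ⌈1189/688⌉ − ⌈872/688⌉ = 2 − 2 = 0
n=3: ⌈(4·317+238)/688⌉ − ⌈(3·317+238)/688⌉ = ⌈1506/688⌉ − ⌈1189/688⌉ = 3 − 2 = 1
n=4: ⌈(5·317+238)/688⌉ − ⌈(4·317+238)/688⌉ = ⌈1823/688⌉ − ⌈1506/688⌉ = 3 − 3 = 0
n=5: ⌈(6·317+238)/688⌉ − ⌈(5·317+238)/688⌉ = ⌈2140/688⌉ − ⌈1823/688⌉ = 4 − 3 = 1
n=6: ⌈(7·317+238)/688⌉ − ⌈(6·317+238)/688⌉ = ⌈2457/688⌉ − ⌈2140/688⌉ = 4 − 4 = 0
n=7: ⌈(8·317+238)/688⌉ − ⌈(7·317+238)/688⌉ = ⌈2774/688⌉ − ⌈2457/688⌉ = 5 − 4 = 1
n=8: ⌈(9·317+238)/688⌉ − ⌈(8·317+238)/688⌉ = ⌈3091/688⌉ − ⌈2774/688⌉ = 5 − 5 = 0
n=9: ⌈(10·317+238)/688⌉ − ⌈(9·317+238)/688⌉ = ⌈3408/688⌉ − ⌈3091/688⌉ = 5 − 5 = 0
n=10: ⌈(11·317+238)/688⌉ − ⌈(10·317+238)/688⌉ = ⌈3725/688⌉ − ⌈3408/688⌉ = 6 − 5 = 1
n=11: ⌈(12·317+238)/688⌉ − ⌈(11·317+238)/688⌉ = ⌈4042/688⌉ − ⌈3725/688⌉ = 6 − 6 = 0
n=12: ⌈(13·317+238)/688⌉ − ⌈(12·317+238)/688⌉ = ⌈4359/688⌉ − ⌈4042/688⌉ = 7 − 6 = 1
n=13: ⌈(14·317+238)/688⌉ − ⌈(13·317+238)/688⌉ = ⌈4676/688⌉ − ⌈4359/688⌉ = 7 − 7 = 0
n=14: ⌈(15·317+238)/688⌉ − ⌈(14·317+238)/688⌉ = ⌈4993/688⌉ − ⌈4676/688⌉ = 8 − 7 = 1
n=15: ⌈(16·317+238)/688⌉ − ⌈(15·317+238)/688⌉ = ⌈5310/688⌉ − ⌈4993/688⌉ = 8 − 8 = 0
n=16: ⌈(17·317+238)/688⌉ − ⌈(16·317+238)/688⌉ = ⌈5627/688⌉ − ⌈5310/688⌉ = 9 − 8 = 1
n=17: ⌈(18·317+238)/688⌉ − ⌈(17·317+238)/688⌉ = ⌈5944/688⌉ − ⌈5627/688⌉ = 9 − 9 = 0
n=18: ⌈(19·317+238)/688⌉ − ⌈(18·317+238)/688⌉ = ⌈6261/688⌉ − ⌈5944/688⌉ = 10 − 9 = 1
n=19: ⌈(20·317+238)/688⌉ − ⌈(19·317+238)/688⌉ = ⌈6578/688⌉ − ⌈6261/688⌉ = 10 − 10 = 0
n=20: ⌈(21·317+238)/688⌉ − ⌈(20·317+238)/688⌉ = ⌈6895/688⌉ − ⌈6578/688⌉ = 11 − 10 = 1
n=21: ⌈(22·317+238)/688⌉ − ⌈(21·317+238)/688⌉ = ⌈7212/688⌉ − ⌈6895/688⌉ = 11 − 11 = 0
n=22: ⌈(23·317+238)/688⌉ − ⌈(22·317+238)/688⌉ = ⌈7529/688⌉ − ⌈7212/688⌉ = 11 − 11 = 0
n=23: ⌈(24·317+238)/688⌉ − ⌈(23·317+238)/688⌉ = ⌈7846/688⌉ − ⌈7529/688⌉ = 12 − 11 = 1
n=24: ⌈(25·317+238)/688⌉ − ⌈(24·317+238)/688⌉ = ⌈8163/688⌉ − ⌈7846/688⌉ = 12 − 12 = 0
n=25: ⌈(26·317+238)/688⌉ − ⌈(25·317+238)/688⌉ = ⌈8480/688⌉ − ⌈8163/688⌉ = 13 − 12 = 1
n=26: ⌈(27·317+238)/688⌉ − ⌈(26·317+238)/688⌉ = ⌈8797/688⌉ − ⌈8480/688⌉ = 13 − 13 = 0
n=27: ⌈(28·317+238)/688⌉ − ⌈(27·317+238)/688⌉ = ⌈9114/688⌉ − ⌈8797/688⌉ = 14 − 13 = 1
n=28: ⌈(29·317+238)/688⌉ − ⌈(28·317+238)/688⌉ = ⌈9431/688⌉ − ⌈9114/688⌉ = 14 − 14 = 0
n=29: ⌈(30·317+238)/688⌉ − ⌈(29·317+238)/688⌉ = ⌈9748/688⌉ − ⌈9431/688⌉ = 15 − 14 = 1
n=30: ⌈(31·317+238)/688⌉ − ⌈(30·317+238)/688⌉ = ⌈10065/688⌉ − ⌈9748/688⌉ = 15 − 15 = 0
n=31: ⌈(32·317+238)/688⌉ − ⌈(31·317+238)/688⌉ = ⌈10382/688⌉ − ⌈10065/688⌉ = 16 − 15 = 1
n=32: ⌈(33·317+238)/688⌉ − ⌈(32·317+238)/688⌉ = ⌈10699/688⌉ − ⌈10382/688⌉ = 16 − 16 = 0
n=33: ⌈(34·317+238)/688⌉ − ⌈(33·317+238)/688⌉ = ⌈11016/688⌉ − ⌈10699/688⌉ = 17 − 16 = 1
n=34: ⌈(35·317+238)/688⌉ − ⌈(34·317+238)/688⌉ = ⌈11333/688⌉ − ⌈11016/688⌉ = 17 − 17 = 0
n=35: ⌈(36·317+238)/688⌉ − ⌈(35·317+238)/688⌉ = ⌈11650/688⌉ − ⌈11333/688⌉ = 17 − 17 = 0
n=36: ⌈(37·317+238)/688⌉ − ⌈(36·317+238)/688⌉ = ⌈11967/688⌉ − ⌈11650/688⌉ = 18 − 17 = 1
n=37: ⌈(38·317+238)/688⌉ − ⌈(37·317+238)/688⌉ = ⌈12284/688⌉ − ⌈11967/688⌉ = 18 − 18 = 0
n=38: ⌈(39·317+238)/688⌉ − ⌈(38·317+238)/688⌉ = ⌈12601/688⌉ − ⌈12284/688⌉ = 19 − 18 = 1
n=39: ⌈(40·317+238)/688⌉ − ⌈(39·317+238)/688⌉ = ⌈12918/688⌉ − ⌈12601/688⌉ = 19 − 19 = 0
n=40: ⌈(41·317+238)/688⌉ − ⌈(40·317+238)/688⌉ = ⌈13235/688⌉ − ⌈12918/688⌉ = 20 − 19 = 1
n=41: ⌈(42·317+238)/688⌉ − ⌈(41·317+238)/688⌉ = ⌈13552/688⌉ − ⌈13235/688⌉ = 20 − 20 = 0
n=42: ⌈(43·317+238)/688⌉ − ⌈(42·317+238)/688⌉ = ⌈13869/688⌉ − ⌈13552/688⌉ = 21 − 20 = 1
n=43: ⌈(44·317+238)/688⌉ − ⌈(43·317+238)/688⌉ = ⌈14186/688⌉ − ⌈13869/688⌉ = 21 − 21 = 0
n=44: ⌈(45·317+238)/688⌉ − ⌈(44·317+238)/688⌉ = ⌈14503/688⌉ − ⌈14186/688⌉ = 22 − 21 = 1

010101010010101010101001010101010100101010101


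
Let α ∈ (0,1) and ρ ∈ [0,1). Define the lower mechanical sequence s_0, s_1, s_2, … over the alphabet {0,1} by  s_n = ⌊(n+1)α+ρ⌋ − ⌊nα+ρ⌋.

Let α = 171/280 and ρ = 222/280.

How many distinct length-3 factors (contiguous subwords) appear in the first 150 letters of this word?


t_n = ⌊(n·171+222)/280⌋ for n = 0 … 150:
  n=0…9: ⌊222/280⌋=0 ⌊393/280⌋=1 ⌊564/280⌋=2 ⌊735/280⌋=2 ⌊906/280⌋=3 ⌊1077/280⌋=3 ⌊1248/280⌋=4 ⌊1419/280⌋=5 ⌊1590/280⌋=5 ⌊1761/280⌋=6
  n=10…19: ⌊1932/280⌋=6 ⌊2103/280⌋=7 ⌊2274/280⌋=8 ⌊2445/280⌋=8 ⌊2616/280⌋=9 ⌊2787/280⌋=9 ⌊2958/280⌋=10 ⌊3129/280⌋=11 ⌊3300/280⌋=11 ⌊3471/280⌋=12
  n=20…29: ⌊3642/280⌋=13 ⌊3813/280⌋=13 ⌊3984/280⌋=14 ⌊4155/280⌋=14 ⌊4326/280⌋=15 ⌊4497/280⌋=16 ⌊4668/280⌋=16 ⌊4839/280⌋=17 ⌊5010/280⌋=17 ⌊5181/280⌋=18
  n=30…39: ⌊5352/280⌋=19 ⌊5523/280⌋=19 ⌊5694/280⌋=20 ⌊5865/280⌋=20 ⌊6036/280⌋=21 ⌊6207/280⌋=22 ⌊6378/280⌋=22 ⌊6549/280⌋=23 ⌊6720/280⌋=24 ⌊6891/280⌋=24
  n=40…49: ⌊7062/280⌋=25 ⌊7233/280⌋=25 ⌊7404/280⌋=26 ⌊7575/280⌋=27 ⌊7746/280⌋=27 ⌊7917/280⌋=28 ⌊8088/280⌋=28 ⌊8259/280⌋=29 ⌊8430/280⌋=30 ⌊8601/280⌋=30
  n=50…59: ⌊8772/280⌋=31 ⌊8943/280⌋=31 ⌊9114/280⌋=32 ⌊9285/280⌋=33 ⌊9456/280⌋=33 ⌊9627/280⌋=34 ⌊9798/280⌋=34 ⌊9969/280⌋=35 ⌊10140/280⌋=36 ⌊10311/280⌋=36
  n=60…69: ⌊10482/280⌋=37 ⌊10653/280⌋=38 ⌊10824/280⌋=38 ⌊10995/280⌋=39 ⌊11166/280⌋=39 ⌊11337/280⌋=40 ⌊11508/280⌋=41 ⌊11679/280⌋=41 ⌊11850/280⌋=42 ⌊12021/280⌋=42
  n=70…79: ⌊12192/280⌋=43 ⌊12363/280⌋=44 ⌊12534/280⌋=44 ⌊12705/280⌋=45 ⌊12876/280⌋=45 ⌊13047/280⌋=46 ⌊13218/280⌋=47 ⌊13389/280⌋=47 ⌊13560/280⌋=48 ⌊13731/280⌋=49
  n=80…89: ⌊13902/280⌋=49 ⌊14073/280⌋=50 ⌊14244/280⌋=50 ⌊14415/280⌋=51 ⌊14586/280⌋=52 ⌊14757/280⌋=52 ⌊14928/280⌋=53 ⌊15099/280⌋=53 ⌊15270/280⌋=54 ⌊15441/280⌋=55
  n=90…99: ⌊15612/280⌋=55 ⌊15783/280⌋=56 ⌊15954/280⌋=56 ⌊16125/280⌋=57 ⌊16296/280⌋=58 ⌊16467/280⌋=58 ⌊16638/280⌋=59 ⌊16809/280⌋=60 ⌊16980/280⌋=60 ⌊17151/280⌋=61
  n=100…109: ⌊17322/280⌋=61 ⌊17493/280⌋=62 ⌊17664/280⌋=63 ⌊17835/280⌋=63 ⌊18006/280⌋=64 ⌊18177/280⌋=64 ⌊18348/280⌋=65 ⌊18519/280⌋=66 ⌊18690/280⌋=66 ⌊18861/280⌋=67
  n=110…119: ⌊19032/280⌋=67 ⌊19203/280⌋=68 ⌊19374/280⌋=69 ⌊19545/280⌋=69 ⌊19716/280⌋=70 ⌊19887/280⌋=71 ⌊20058/280⌋=71 ⌊20229/280⌋=72 ⌊20400/280⌋=72 ⌊20571/280⌋=73
  n=120…129: ⌊20742/280⌋=74 ⌊20913/280⌋=74 ⌊21084/280⌋=75 ⌊21255/280⌋=75 ⌊21426/280⌋=76 ⌊21597/280⌋=77 ⌊21768/280⌋=77 ⌊21939/280⌋=78 ⌊22110/280⌋=78 ⌊22281/280⌋=79
  n=130…139: ⌊22452/280⌋=80 ⌊22623/280⌋=80 ⌊22794/280⌋=81 ⌊22965/280⌋=82 ⌊23136/280⌋=82 ⌊23307/280⌋=83 ⌊23478/280⌋=83 ⌊23649/280⌋=84 ⌊23820/280⌋=85 ⌊23991/280⌋=85
  n=140…149: ⌊24162/280⌋=86 ⌊24333/280⌋=86 ⌊24504/280⌋=87 ⌊24675/280⌋=88 ⌊24846/280⌋=88 ⌊25017/280⌋=89 ⌊25188/280⌋=89 ⌊25359/280⌋=90 ⌊25530/280⌋=91 ⌊25701/280⌋=91
  n=150: ⌊25872/280⌋=92
s_n = t_(n+1) − t_n for n = 0 … 149 gives
prefix = 110101101011010110110101101011010110110101101011010110101101101011010110101101101011010110101101101011010110101101101011010110101101101011010110101101
slide a length-3 window over [0..2] … [147..149] (148 windows); first occurrence of each distinct factor:
  [  0..  2] 110
  [  1..  3] 101
  [  2..  4] 010
  [  4..  6] 011
  (the other 144 windows repeat one of these)
distinct factors: {010, 011, 101, 110}
count = 4  (Sturmian bound for length 3 is 4)

4


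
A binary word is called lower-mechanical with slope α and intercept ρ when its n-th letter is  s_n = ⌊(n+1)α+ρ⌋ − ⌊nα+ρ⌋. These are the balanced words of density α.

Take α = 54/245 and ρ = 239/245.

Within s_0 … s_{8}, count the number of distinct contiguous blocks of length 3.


t_n = ⌊(n·54+239)/245⌋ for n = 0 … 9:
  n=0…9: ⌊239/245⌋=0 ⌊293/245⌋=1 ⌊347/245⌋=1 ⌊401/245⌋=1 ⌊455/245⌋=1 ⌊509/245⌋=2 ⌊563/245⌋=2 ⌊617/245⌋=2 ⌊671/245⌋=2 ⌊725/245⌋=2
s_n = t_(n+1) − t_n for n = 0 … 8 gives
prefix = 100010000
slide a length-3 window over [0..2] … [6..8] (7 windows); first occurrence of each distinct factor:
  [  0..  2] 100
  [  1..  3] 000
  [  2..  4] 001
  [  3..  5] 010
  (the other 3 windows repeat one of these)
distinct factors: {000, 001, 010, 100}
count = 4  (Sturmian bound for length 3 is 4)

4
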